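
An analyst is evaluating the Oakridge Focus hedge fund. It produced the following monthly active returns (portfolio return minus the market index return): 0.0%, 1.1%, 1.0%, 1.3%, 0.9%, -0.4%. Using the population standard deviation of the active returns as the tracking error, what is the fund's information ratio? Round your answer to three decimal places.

1.042

r̄ = (0 + 1.1 + 1 + 1.3 + 0.9 − 0.4) / 6 = 0.6500%
Population σ = √[Σ(r − r̄)² / 6] = √[2.3350 / 6] = √0.3892 = 0.6239%
IR = r̄ / tracking error = 0.6500 / 0.6239 = 1.0418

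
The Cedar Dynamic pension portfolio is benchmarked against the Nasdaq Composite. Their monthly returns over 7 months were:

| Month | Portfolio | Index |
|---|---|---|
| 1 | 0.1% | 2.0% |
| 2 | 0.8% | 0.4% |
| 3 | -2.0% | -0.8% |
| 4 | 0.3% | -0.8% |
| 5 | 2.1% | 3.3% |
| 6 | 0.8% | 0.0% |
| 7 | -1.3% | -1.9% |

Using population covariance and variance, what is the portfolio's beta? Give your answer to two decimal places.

r̄p = 0.1143%,  r̄m = 0.3143%
Cov = Σ(rp − r̄p)(rm − r̄m) / 7 = 1.5755
Var(rm) = Σ(rm − r̄m)² / 7 = 2.7498
β = Cov / Var = 1.5755 / 2.7498 = 0.5730

0.57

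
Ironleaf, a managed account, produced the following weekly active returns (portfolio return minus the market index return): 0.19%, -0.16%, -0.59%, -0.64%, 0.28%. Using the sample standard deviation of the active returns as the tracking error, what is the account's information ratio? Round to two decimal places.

r̄ = (0.19 − 0.16 − 0.59 − 0.64 + 0.28) / 5 = -0.920 / 5 = -0.1840%
Sample σ = √[Σ(r − r̄)² / 4] = √[0.7285 / 4] = √0.1821 = 0.4267%
IR = r̄ / tracking error = -0.1840 / 0.4267 = -0.4312

-0.43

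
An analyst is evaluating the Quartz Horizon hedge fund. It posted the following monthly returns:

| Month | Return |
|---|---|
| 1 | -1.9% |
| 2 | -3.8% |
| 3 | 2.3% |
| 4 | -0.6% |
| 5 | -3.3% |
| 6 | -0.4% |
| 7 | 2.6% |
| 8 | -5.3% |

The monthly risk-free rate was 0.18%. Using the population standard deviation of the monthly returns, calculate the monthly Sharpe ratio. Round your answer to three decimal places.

-0.559

r̄ = (-1.9 − 3.8 + 2.3 − 0.6 − 3.3 − 0.4 + 2.6 − 5.3) / 8 = -10.40 / 8 = -1.3000%
Σ(r − r̄)² = (-1.9 − (-1.3000))² + (-3.8 − (-1.3000))² + (2.3 − (-1.3000))² + … = 56.0800
population σ = √(56.0800 / 8) = √7.0100 = 2.6476%
Sharpe = (r̄ − rf) / σ = (-1.3000 − 0.18) / 2.6476 = -1.4800 / 2.6476 = -0.5590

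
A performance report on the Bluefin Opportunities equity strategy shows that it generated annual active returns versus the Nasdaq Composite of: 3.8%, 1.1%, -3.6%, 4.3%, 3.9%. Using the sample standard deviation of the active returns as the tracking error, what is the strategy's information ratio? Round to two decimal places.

0.57

r̄ = (3.8 + 1.1 − 3.6 + 4.3 + 3.9) / 5 = 9.50 / 5 = 1.9000%
Sample std dev = √[44.2600 / 4] = 3.3264%
IR = r̄ / tracking error = 1.9000 / 3.3264 = 0.5712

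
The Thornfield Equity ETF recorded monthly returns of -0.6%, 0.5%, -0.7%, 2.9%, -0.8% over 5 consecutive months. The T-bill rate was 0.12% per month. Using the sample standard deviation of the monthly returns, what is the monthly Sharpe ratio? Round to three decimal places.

0.089

μ = (-0.6 + 0.5 − 0.7 + 2.9 − 0.8) / 5 = 0.2600%
Sample σ = √[Σ(r − μ)² / 4] = √[9.8120 / 4] = √2.4530 = 1.5662%
Sharpe = (μ − rf) / σ = (0.2600 − 0.12) / 1.5662 = 0.1400 / 1.5662 = 0.0894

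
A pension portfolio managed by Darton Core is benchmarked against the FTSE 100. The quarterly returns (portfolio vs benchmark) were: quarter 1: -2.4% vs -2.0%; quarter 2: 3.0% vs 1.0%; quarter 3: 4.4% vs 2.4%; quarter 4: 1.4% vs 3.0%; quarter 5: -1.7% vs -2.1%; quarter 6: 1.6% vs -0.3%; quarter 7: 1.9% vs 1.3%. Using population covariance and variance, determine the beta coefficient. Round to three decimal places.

0.994

r̄p = 1.1714%,  r̄m = 0.4714%
Cov = Σ(rp − r̄p)(rm − r̄m) / 7 = 3.4649
Var(rm) = Σ(rm − r̄m)² / 7 = 3.4849
β = Cov / Var = 3.4649 / 3.4849 = 0.9943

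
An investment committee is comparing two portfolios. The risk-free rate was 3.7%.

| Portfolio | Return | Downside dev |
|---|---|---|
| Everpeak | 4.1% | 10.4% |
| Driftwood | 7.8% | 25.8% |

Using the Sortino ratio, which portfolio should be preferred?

Driftwood

Everpeak: Sortino ratio = (4.1% − 3.7%) / 10.4% = 0.038
Driftwood: Sortino ratio = (7.8% − 3.7%) / 25.8% = 0.159
Highest: Driftwood (0.159).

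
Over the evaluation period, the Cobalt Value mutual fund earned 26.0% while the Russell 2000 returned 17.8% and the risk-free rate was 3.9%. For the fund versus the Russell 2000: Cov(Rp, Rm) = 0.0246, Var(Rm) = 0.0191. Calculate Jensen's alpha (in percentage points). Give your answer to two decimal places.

4.20

β = Cov / Var = 0.0246 / 0.0191 = 1.2880
E[R] = Rf + β(Rm − Rf) = 3.9% + 1.2880 × (17.8% − 3.9%) = 21.8032%
α = Rp − E[R] = 26.0% − 21.8032% = 4.1968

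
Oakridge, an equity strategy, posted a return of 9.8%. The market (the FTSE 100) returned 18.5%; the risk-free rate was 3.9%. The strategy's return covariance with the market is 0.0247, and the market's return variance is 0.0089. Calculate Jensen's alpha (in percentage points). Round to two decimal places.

β = Cov / Var = 0.0247 / 0.0089 = 2.7753
E[R] = Rf + β(Rm − Rf) = 3.9% + 2.7753 × (18.5% − 3.9%) = 44.4194%
α = Rp − E[R] = 9.8% − 44.4194% = -34.6194

-34.62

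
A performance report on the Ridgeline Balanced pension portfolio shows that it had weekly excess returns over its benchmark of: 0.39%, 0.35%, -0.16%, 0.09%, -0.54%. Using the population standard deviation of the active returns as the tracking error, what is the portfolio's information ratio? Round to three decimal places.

Mean return μ = 0.130 / 5 = 0.0260%
Population std dev = √[0.5965 / 5] = 0.3454%
IR = μ / tracking error = 0.0260 / 0.3454 = 0.0753

0.075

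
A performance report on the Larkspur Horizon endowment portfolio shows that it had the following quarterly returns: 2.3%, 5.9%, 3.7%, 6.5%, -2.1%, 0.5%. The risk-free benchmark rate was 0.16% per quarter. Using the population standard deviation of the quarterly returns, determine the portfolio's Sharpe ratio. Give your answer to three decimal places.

r̄ = (2.3 + 5.9 + 3.7 + 6.5 − 2.1 + 0.5) / 6 = 16.80 / 6 = 2.8000%
Σ(r − r̄)² = 53.6600; population σ = √(53.6600/6) = 2.9905%
Sharpe = (r̄ − rf) / σ = (2.8000 − 0.16) / 2.9905 = 2.6400 / 2.9905 = 0.8828

0.883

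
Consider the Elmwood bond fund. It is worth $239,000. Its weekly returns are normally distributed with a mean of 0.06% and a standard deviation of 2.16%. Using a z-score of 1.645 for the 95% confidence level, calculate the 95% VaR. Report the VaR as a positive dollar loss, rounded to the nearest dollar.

Return at the 95% tail: μ − z·σ = 0.06% − 1.645 × 2.16% = 0.06 − 3.5532 = -3.4932%
VaR = −(-3.4932%) × $239,000 = 3.4932% × $239,000 = $8,349

$8,349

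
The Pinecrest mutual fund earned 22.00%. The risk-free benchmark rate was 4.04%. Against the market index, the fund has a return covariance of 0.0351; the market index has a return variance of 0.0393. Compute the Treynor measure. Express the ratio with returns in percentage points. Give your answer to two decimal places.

20.11

β = Cov / Var = 0.0351 / 0.0393 = 0.8931
Treynor = (Rp − Rf) / β = (22.00% − 4.04%) / 0.8931 = 17.96 / 0.8931 = 20.1097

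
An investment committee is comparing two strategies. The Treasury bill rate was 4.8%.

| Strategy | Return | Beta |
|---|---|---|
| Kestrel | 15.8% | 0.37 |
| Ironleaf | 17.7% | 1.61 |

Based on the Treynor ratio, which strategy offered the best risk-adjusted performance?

Kestrel

Kestrel: Treynor = (15.8% − 4.8%) / 0.37 = 29.730
Ironleaf: Treynor = (17.7% − 4.8%) / 1.61 = 8.012
Highest: Kestrel (29.730).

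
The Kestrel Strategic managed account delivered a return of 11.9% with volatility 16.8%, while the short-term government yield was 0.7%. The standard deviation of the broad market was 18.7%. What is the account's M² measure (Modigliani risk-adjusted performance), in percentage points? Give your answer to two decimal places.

Sharpe = (Rp − Rf) / σp = (11.9% − 0.7%) / 16.8% = 0.6667
M² = Rf + Sharpe × σm = 0.7% + 0.6667 × 18.7% = 13.1673%

13.17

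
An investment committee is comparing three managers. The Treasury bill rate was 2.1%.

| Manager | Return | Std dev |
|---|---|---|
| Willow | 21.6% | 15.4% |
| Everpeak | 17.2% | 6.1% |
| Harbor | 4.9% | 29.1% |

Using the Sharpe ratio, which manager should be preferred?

Willow: Sharpe ratio = (21.6% − 2.1%) / 15.4% = 1.266
Everpeak: Sharpe ratio = (17.2% − 2.1%) / 6.1% = 2.475
Harbor: Sharpe ratio = (4.9% − 2.1%) / 29.1% = 0.096
Highest: Everpeak (2.475).

Everpeak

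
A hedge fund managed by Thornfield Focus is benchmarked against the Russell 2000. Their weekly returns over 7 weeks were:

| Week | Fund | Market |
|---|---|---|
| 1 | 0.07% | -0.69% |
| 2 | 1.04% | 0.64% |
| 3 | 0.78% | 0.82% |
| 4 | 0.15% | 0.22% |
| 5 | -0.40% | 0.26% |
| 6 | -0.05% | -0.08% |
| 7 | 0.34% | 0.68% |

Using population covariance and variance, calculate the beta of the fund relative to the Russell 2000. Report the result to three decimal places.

0.551

r̄p = 0.2757%,  r̄m = 0.2643%
Cov = Σ(rp − r̄p)(rm − r̄m) / 7 = 0.1301
Var(rm) = Σ(rm − r̄m)² / 7 = 0.2363
β = Cov / Var = 0.1301 / 0.2363 = 0.5506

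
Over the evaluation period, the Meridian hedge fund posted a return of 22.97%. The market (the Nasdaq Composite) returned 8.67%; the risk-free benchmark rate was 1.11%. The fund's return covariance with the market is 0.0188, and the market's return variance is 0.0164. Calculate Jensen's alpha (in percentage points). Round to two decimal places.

13.19

β = Cov / Var = 0.0188 / 0.0164 = 1.1463
E[R] = Rf + β(Rm − Rf) = 1.11% + 1.1463 × (8.67% − 1.11%) = 9.7760%
α = Rp − E[R] = 22.97% − 9.7760% = 13.1940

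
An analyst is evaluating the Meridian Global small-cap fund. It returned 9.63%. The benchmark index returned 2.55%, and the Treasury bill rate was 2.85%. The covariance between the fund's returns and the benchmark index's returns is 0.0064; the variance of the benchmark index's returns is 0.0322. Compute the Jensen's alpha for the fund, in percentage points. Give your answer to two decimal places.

β = Cov / Var = 0.0064 / 0.0322 = 0.1988
E[R] = Rf + β(Rm − Rf) = 2.85% + 0.1988 × (2.55% − 2.85%) = 2.7904%
α = Rp − E[R] = 9.63% − 2.7904% = 6.8396

6.84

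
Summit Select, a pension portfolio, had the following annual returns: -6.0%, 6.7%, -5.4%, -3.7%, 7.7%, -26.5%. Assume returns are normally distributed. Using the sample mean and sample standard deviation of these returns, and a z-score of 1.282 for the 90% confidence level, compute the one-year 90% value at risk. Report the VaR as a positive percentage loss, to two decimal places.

r̄ = (-6 + 6.7 − 5.4 − 3.7 + 7.7 − 26.5) / 6 = -4.5333%
Sample std dev = √[761.9733 / 5] = 12.3448%
VaR = −(r̄ − z·σ) = −(-4.5333 − 1.282 × 12.3448) = −(-20.3593) = 20.3593%

20.36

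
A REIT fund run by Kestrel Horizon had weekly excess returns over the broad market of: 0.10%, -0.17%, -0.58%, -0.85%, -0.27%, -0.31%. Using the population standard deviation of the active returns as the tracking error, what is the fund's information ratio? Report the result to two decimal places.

-1.15

Mean return r̄ = -2.080 / 6 = -0.3467%
Population σ = √[Σ(r − r̄)² / 6] = √[0.5457 / 6] = √0.0910 = 0.3017%
IR = r̄ / tracking error = -0.3467 / 0.3017 = -1.1492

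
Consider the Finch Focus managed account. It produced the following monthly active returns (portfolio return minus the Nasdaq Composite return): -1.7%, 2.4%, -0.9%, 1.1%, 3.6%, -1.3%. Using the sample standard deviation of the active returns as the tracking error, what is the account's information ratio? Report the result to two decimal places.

r̄ = (-1.7 + 2.4 − 0.9 + 1.1 + 3.6 − 1.3) / 6 = 0.5333%
Σ(r − r̄)² = 23.6133; sample σ = √(23.6133/5) = 2.1732%
IR = r̄ / tracking error = 0.5333 / 2.1732 = 0.2454

0.25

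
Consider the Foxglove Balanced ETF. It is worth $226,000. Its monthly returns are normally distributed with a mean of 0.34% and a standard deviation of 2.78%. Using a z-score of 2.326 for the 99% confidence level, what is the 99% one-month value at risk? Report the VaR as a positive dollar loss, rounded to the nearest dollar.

$13,845

Return at the 99% tail: μ − z·σ = 0.34% − 2.326 × 2.78% = 0.34 − 6.46628 = -6.12628%
VaR = −(-6.12628%) × $226,000 = 6.12628% × $226,000 = $13,845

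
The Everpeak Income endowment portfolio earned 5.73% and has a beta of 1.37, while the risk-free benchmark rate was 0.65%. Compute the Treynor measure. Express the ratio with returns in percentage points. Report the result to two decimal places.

Treynor = (Rp − Rf) / β = (5.73% − 0.65%) / 1.37 = 5.08 / 1.37 = 3.7080

3.71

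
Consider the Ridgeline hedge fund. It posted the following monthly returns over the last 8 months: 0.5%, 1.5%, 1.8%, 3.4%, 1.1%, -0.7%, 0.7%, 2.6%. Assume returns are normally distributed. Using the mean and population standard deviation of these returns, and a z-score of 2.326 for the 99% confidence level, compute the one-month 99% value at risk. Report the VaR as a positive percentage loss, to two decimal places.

1.41

r̄ = (0.5 + 1.5 + 1.8 + 3.4 + 1.1 − 0.7 + 0.7 + 2.6) / 8 = 1.3625%
Population std dev = √[11.3988 / 8] = 1.1937%
VaR = −(r̄ − z·σ) = −(1.3625 − 2.326 × 1.1937) = −(-1.4140) = 1.4140%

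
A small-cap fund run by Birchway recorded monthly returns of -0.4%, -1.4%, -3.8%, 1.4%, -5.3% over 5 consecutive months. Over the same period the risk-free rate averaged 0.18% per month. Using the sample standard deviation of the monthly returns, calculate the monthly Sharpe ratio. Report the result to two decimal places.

-0.78

r̄ = (-0.4 − 1.4 − 3.8 + 1.4 − 5.3) / 5 = -9.50 / 5 = -1.9000%
Σ(r − r̄)² = 28.5600; sample σ = √(28.5600/4) = 2.6721%
Sharpe = (r̄ − rf) / σ = (-1.9000 − 0.18) / 2.6721 = -2.0800 / 2.6721 = -0.7784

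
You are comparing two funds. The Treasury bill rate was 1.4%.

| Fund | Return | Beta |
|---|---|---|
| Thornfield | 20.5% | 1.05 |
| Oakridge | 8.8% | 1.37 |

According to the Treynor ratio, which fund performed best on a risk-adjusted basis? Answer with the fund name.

Thornfield

Thornfield: Treynor = (20.5% − 1.4%) / 1.05 = 18.190
Oakridge: Treynor = (8.8% − 1.4%) / 1.37 = 5.401
Highest: Thornfield (18.190).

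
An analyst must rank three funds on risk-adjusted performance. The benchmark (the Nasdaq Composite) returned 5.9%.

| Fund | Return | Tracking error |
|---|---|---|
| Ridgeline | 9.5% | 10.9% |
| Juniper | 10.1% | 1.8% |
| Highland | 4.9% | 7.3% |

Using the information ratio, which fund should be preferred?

Juniper

Ridgeline: IR = (9.5% − 5.9%) / 10.9% = 0.330
Juniper: IR = (10.1% − 5.9%) / 1.8% = 2.333
Highland: IR = (4.9% − 5.9%) / 7.3% = -0.137
Highest: Juniper (2.333).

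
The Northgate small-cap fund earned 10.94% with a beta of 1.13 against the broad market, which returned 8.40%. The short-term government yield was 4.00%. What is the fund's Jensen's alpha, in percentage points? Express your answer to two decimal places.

1.97

CAPM expected return = Rf + β(Rm − Rf) = 4.00% + 1.13 × (8.40% − 4.00%) = 4 + 1.13 × 4.40 = 8.9720%
Jensen's α = Rp − E[R] = 10.94% − 8.9720% = 1.9680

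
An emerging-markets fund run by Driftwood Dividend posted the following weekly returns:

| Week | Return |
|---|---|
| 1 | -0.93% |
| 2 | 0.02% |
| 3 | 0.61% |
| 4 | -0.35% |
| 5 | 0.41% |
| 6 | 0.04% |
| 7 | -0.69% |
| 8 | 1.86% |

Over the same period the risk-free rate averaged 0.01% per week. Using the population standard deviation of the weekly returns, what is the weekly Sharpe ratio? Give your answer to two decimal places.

0.14

r̄ = (-0.93 + 0.02 + 0.61 − 0.35 + 0.41 + 0.04 − 0.69 + 1.86) / 8 = 0.1213%
Population std dev = √[5.3477 / 8] = 0.8176%
Sharpe = (r̄ − rf) / σ = (0.1213 − 0.01) / 0.8176 = 0.1113 / 0.8176 = 0.1361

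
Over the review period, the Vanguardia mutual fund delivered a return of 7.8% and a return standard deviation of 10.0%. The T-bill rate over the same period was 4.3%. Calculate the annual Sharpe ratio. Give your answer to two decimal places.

0.35

Sharpe = (Rp − Rf) / σp = (7.8% − 4.3%) / 10.0% = 3.50% / 10.0% = 0.3500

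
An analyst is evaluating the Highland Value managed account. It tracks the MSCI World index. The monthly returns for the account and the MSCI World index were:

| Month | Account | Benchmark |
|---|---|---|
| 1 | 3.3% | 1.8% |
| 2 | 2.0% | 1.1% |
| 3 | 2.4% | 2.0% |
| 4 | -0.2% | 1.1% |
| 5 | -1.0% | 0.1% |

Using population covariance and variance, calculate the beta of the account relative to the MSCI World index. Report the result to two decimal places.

2.11

r̄p = 1.3000%,  r̄m = 1.2200%
Cov = Σ(rp − r̄p)(rm − r̄m) / 5 = 0.9380
Var(rm) = Σ(rm − r̄m)² / 5 = 0.4456
β = Cov / Var = 0.9380 / 0.4456 = 2.1050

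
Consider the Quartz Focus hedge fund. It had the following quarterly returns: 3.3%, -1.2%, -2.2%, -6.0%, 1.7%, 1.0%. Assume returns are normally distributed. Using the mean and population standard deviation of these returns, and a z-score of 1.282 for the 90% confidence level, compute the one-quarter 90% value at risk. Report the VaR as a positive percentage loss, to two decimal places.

4.45

r̄ = (3.3 − 1.2 − 2.2 − 6 + 1.7 + 1) / 6 = -0.5667%
Population σ = √[Σ(r − r̄)² / 6] = √[55.1333 / 6] = √9.1889 = 3.0313%
VaR = −(r̄ − z·σ) = −(-0.5667 − 1.282 × 3.0313) = −(-4.4528) = 4.4528%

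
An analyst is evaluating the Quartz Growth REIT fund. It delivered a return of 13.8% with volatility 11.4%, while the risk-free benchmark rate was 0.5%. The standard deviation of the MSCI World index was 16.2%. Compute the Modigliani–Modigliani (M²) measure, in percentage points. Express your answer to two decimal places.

19.40

Sharpe = (Rp − Rf) / σp = (13.8% − 0.5%) / 11.4% = 1.1667
M² = Rf + Sharpe × σm = 0.5% + 1.1667 × 16.2% = 19.4005%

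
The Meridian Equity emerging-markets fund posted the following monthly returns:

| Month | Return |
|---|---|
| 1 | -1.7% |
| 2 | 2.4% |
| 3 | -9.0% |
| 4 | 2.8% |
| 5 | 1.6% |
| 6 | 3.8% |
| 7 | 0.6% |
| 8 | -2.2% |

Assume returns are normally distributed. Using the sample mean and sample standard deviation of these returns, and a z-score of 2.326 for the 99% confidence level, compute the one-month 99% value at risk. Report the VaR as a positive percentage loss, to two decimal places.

9.82

Mean return r̄ = -1.70 / 8 = -0.2125%
Σ(r − r̄)² = 119.3288; sample σ = √(119.3288/7) = 4.1288%
VaR = −(r̄ − z·σ) = −(-0.2125 − 2.326 × 4.1288) = −(-9.8161) = 9.8161%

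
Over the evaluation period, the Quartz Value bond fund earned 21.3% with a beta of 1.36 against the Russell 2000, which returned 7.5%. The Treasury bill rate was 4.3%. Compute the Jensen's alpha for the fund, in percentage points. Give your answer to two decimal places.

12.65

CAPM expected return = Rf + β(Rm − Rf) = 4.3% + 1.36 × (7.5% − 4.3%) = 4.3 + 1.36 × 3.20 = 8.6520%
Jensen's α = Rp − E[R] = 21.3% − 8.6520% = 12.6480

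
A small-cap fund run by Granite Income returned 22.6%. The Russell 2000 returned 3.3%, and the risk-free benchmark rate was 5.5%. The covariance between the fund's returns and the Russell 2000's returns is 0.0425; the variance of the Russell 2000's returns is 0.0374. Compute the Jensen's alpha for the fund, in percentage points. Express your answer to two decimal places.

19.60

β = Cov / Var = 0.0425 / 0.0374 = 1.1364
E[R] = Rf + β(Rm − Rf) = 5.5% + 1.1364 × (3.3% − 5.5%) = 2.9999%
α = Rp − E[R] = 22.6% − 2.9999% = 19.6001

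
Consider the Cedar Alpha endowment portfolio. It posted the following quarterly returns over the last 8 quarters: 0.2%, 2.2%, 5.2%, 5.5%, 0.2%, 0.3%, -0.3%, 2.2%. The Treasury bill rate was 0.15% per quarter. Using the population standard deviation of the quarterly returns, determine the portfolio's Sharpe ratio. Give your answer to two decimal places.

0.83

r̄ = (0.2 + 2.2 + 5.2 + 5.5 + 0.2 + 0.3 − 0.3 + 2.2) / 8 = 1.9375%
Σ(r − r̄)² = (0.2 − 1.9375)² + (2.2 − 1.9375)² + (5.2 − 1.9375)² + … = 37.1988
population σ = √(37.1988 / 8) = √4.6499 = 2.1564%
Sharpe = (r̄ − rf) / σ = (1.9375 − 0.15) / 2.1564 = 1.7875 / 2.1564 = 0.8289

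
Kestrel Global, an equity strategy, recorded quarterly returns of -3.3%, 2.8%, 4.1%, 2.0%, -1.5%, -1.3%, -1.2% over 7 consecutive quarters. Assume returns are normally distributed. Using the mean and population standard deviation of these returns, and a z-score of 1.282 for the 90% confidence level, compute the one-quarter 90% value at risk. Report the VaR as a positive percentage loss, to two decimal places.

3.01

Mean return μ = 1.60 / 7 = 0.2286%
Population std dev = √[44.5543 / 7] = 2.5229%
VaR = −(μ − z·σ) = −(0.2286 − 1.282 × 2.5229) = −(-3.0058) = 3.0058%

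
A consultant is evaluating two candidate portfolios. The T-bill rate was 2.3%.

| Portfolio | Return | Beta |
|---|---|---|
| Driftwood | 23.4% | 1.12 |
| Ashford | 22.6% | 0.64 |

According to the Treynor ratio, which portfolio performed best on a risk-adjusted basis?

Driftwood: Treynor = (23.4% − 2.3%) / 1.12 = 18.839
Ashford: Treynor = (22.6% − 2.3%) / 0.64 = 31.719
Highest: Ashford (31.719).

Ashford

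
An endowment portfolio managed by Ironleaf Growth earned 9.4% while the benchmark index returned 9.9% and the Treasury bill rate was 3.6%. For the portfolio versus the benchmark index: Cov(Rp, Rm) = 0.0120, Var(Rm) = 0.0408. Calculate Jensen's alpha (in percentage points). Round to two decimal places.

3.95

β = Cov / Var = 0.0120 / 0.0408 = 0.2941
E[R] = Rf + β(Rm − Rf) = 3.6% + 0.2941 × (9.9% − 3.6%) = 5.4528%
α = Rp − E[R] = 9.4% − 5.4528% = 3.9472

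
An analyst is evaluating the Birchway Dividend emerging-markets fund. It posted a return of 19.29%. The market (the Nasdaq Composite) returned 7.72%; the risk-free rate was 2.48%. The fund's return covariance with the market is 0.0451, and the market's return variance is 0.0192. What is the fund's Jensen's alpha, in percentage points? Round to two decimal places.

β = Cov / Var = 0.0451 / 0.0192 = 2.3490
E[R] = Rf + β(Rm − Rf) = 2.48% + 2.3490 × (7.72% − 2.48%) = 14.7888%
α = Rp − E[R] = 19.29% − 14.7888% = 4.5012

4.50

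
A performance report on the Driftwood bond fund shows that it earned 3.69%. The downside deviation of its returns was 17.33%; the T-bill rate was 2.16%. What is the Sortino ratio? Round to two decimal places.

Sortino = (Rp − Rf) / σd = (3.69% − 2.16%) / 17.33% = 1.53% / 17.33% = 0.0883

0.09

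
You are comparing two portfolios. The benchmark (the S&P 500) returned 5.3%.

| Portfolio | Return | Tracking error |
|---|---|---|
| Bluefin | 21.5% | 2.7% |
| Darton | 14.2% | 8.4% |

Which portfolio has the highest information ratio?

Bluefin: IR = (21.5% − 5.3%) / 2.7% = 6.000
Darton: IR = (14.2% − 5.3%) / 8.4% = 1.060
Highest: Bluefin (6.000).

Bluefin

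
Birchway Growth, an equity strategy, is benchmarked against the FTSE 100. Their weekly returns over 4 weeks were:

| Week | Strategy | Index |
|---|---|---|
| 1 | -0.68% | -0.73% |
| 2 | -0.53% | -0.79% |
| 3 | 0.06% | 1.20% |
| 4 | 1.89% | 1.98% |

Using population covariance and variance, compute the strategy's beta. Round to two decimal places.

r̄p = 0.1850%,  r̄m = 0.4150%
Cov = Σ(rp − r̄p)(rm − r̄m) / 4 = 1.1056
Var(rm) = Σ(rm − r̄m)² / 4 = 1.4571
β = Cov / Var = 1.1056 / 1.4571 = 0.7588

0.76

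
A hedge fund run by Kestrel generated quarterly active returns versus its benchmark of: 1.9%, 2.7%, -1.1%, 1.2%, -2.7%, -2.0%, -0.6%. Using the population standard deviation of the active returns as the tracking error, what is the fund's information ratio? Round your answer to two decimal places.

-0.05

Mean return r̄ = -0.60 / 7 = -0.0857%
Population σ = √[Σ(r − r̄)² / 7] = √[25.1486 / 7] = √3.5927 = 1.8954%
IR = r̄ / tracking error = -0.0857 / 1.8954 = -0.0452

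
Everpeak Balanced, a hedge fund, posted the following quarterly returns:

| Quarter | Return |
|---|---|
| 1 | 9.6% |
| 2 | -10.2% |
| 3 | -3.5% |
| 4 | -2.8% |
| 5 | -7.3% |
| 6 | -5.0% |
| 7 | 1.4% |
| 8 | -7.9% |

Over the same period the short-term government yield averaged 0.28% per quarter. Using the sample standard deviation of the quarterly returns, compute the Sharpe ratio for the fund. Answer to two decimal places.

-0.56

μ = (9.6 − 10.2 − 3.5 − 2.8 − 7.3 − 5 + 1.4 − 7.9) / 8 = -3.2125%
Sample std dev = √[276.3888 / 7] = 6.2836%
Sharpe = (μ − rf) / σ = (-3.2125 − 0.28) / 6.2836 = -3.4925 / 6.2836 = -0.5558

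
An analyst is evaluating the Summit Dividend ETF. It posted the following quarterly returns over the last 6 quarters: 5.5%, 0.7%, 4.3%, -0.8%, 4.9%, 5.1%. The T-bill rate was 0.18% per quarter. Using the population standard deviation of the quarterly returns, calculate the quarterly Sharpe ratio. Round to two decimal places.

1.28

r̄ = (5.5 + 0.7 + 4.3 − 0.8 + 4.9 + 5.1) / 6 = 19.70 / 6 = 3.2833%
Σ(r − r̄)² = (5.5 − 3.2833)² + (0.7 − 3.2833)² + … = 35.2083
population σ = √(35.2083 / 6) = √5.8681 = 2.4224%
Sharpe = (r̄ − rf) / σ = (3.2833 − 0.18) / 2.4224 = 3.1033 / 2.4224 = 1.2811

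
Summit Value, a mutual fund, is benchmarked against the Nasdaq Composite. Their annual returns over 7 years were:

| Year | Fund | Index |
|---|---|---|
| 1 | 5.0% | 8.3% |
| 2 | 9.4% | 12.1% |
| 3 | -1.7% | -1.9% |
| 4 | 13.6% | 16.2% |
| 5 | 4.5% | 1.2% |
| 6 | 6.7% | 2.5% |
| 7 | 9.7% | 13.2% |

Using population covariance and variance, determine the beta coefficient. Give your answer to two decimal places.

r̄p = 6.7429%,  r̄m = 7.3714%
Cov = Σ(rp − r̄p)(rm − r̄m) / 7 = 25.8641
Var(rm) = Σ(rm − r̄m)² / 7 = 40.4163
β = Cov / Var = 25.8641 / 40.4163 = 0.6399

0.64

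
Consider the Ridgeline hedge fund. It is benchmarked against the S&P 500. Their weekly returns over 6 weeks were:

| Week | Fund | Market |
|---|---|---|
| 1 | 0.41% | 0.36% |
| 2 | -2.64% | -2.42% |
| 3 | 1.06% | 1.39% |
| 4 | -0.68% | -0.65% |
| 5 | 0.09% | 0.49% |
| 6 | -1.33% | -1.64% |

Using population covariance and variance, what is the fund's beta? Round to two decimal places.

0.92

r̄p = -0.5150%,  r̄m = -0.4117%
Cov = Σ(rp − r̄p)(rm − r̄m) / 6 = 1.5675
Var(rm) = Σ(rm − r̄m)² / 6 = 1.7089
β = Cov / Var = 1.5675 / 1.7089 = 0.9173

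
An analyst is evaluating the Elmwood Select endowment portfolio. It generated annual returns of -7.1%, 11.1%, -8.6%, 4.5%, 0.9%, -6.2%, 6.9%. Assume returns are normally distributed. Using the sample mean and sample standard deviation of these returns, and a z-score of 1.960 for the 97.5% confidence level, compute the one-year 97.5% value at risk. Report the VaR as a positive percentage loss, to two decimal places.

14.85

μ = (-7.1 + 11.1 − 8.6 + 4.5 + 0.9 − 6.2 + 6.9) / 7 = 1.50 / 7 = 0.2143%
Σ(r − μ)² = 354.3686; sample σ = √(354.3686/6) = 7.6851%
VaR = −(μ − z·σ) = −(0.2143 − 1.960 × 7.6851) = −(-14.8485) = 14.8485%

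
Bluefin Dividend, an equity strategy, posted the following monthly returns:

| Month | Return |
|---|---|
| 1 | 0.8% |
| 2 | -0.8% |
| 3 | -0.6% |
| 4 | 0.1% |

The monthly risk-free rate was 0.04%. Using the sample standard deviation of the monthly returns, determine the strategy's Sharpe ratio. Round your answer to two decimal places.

-0.23

r̄ = (0.8 − 0.8 − 0.6 + 0.1) / 4 = -0.1250%
Σ(r − r̄)² = 1.5875; sample σ = √(1.5875/3) = 0.7274%
Sharpe = (r̄ − rf) / σ = (-0.1250 − 0.04) / 0.7274 = -0.1650 / 0.7274 = -0.2268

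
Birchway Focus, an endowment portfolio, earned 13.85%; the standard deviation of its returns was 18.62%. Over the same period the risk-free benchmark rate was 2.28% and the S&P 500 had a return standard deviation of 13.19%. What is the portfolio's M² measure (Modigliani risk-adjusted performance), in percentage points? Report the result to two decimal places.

10.48

Sharpe = (Rp − Rf) / σp = (13.85% − 2.28%) / 18.62% = 0.6214
M² = Rf + Sharpe × σm = 2.28% + 0.6214 × 13.19% = 10.4763%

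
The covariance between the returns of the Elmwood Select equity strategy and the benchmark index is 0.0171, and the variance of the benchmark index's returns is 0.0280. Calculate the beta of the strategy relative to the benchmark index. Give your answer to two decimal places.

0.61

β = Cov(Rp, Rm) / Var(Rm) = 0.0171 / 0.0280 = 0.6107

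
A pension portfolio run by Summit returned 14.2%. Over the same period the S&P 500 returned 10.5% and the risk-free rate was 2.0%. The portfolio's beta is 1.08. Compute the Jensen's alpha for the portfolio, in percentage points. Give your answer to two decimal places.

CAPM expected return = Rf + β(Rm − Rf) = 2.0% + 1.08 × (10.5% − 2.0%) = 2 + 1.08 × 8.50 = 11.1800%
Jensen's α = Rp − E[R] = 14.2% − 11.1800% = 3.0200

3.02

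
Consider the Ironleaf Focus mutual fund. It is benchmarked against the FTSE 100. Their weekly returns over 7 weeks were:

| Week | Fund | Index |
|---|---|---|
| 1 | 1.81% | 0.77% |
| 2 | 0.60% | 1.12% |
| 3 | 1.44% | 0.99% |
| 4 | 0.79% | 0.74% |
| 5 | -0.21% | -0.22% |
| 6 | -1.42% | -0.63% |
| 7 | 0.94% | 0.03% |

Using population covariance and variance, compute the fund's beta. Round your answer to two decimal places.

r̄p = 0.5643%,  r̄m = 0.4000%
Cov = Σ(rp − r̄p)(rm − r̄m) / 7 = 0.4950
Var(rm) = Σ(rm − r̄m)² / 7 = 0.3859
β = Cov / Var = 0.4950 / 0.3859 = 1.2827

1.28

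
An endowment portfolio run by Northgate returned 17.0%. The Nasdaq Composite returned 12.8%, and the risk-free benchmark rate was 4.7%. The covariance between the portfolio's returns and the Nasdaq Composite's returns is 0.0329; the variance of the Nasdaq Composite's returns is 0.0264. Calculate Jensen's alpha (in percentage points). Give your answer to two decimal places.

β = Cov / Var = 0.0329 / 0.0264 = 1.2462
E[R] = Rf + β(Rm − Rf) = 4.7% + 1.2462 × (12.8% − 4.7%) = 14.7942%
α = Rp − E[R] = 17.0% − 14.7942% = 2.2058

2.21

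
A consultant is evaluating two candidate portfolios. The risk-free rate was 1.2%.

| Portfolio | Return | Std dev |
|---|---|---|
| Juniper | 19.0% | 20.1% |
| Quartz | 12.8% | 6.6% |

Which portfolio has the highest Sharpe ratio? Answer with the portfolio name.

Juniper: Sharpe ratio = (19.0% − 1.2%) / 20.1% = 0.886
Quartz: Sharpe ratio = (12.8% − 1.2%) / 6.6% = 1.758
Highest: Quartz (1.758).

Quartz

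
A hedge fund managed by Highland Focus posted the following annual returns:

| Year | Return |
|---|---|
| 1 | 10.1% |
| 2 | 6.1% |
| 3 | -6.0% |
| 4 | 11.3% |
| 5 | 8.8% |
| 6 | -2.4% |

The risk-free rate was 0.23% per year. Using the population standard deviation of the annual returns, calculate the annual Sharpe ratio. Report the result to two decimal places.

r̄ = (10.1 + 6.1 − 6 + 11.3 + 8.8 − 2.4) / 6 = 4.6500%
Σ(r − r̄)² = (10.1 − 4.6500)² + (6.1 − 4.6500)² + (-6 − 4.6500)² + … = 256.3750
population σ = √(256.3750 / 6) = √42.7292 = 6.5368%
Sharpe = (r̄ − rf) / σ = (4.6500 − 0.23) / 6.5368 = 4.4200 / 6.5368 = 0.6762

0.68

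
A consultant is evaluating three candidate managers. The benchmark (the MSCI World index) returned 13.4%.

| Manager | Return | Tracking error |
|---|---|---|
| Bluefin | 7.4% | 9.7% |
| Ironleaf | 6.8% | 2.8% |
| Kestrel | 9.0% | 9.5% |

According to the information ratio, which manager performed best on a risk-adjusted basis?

Bluefin: IR = (7.4% − 13.4%) / 9.7% = -0.619
Ironleaf: IR = (6.8% − 13.4%) / 2.8% = -2.357
Kestrel: IR = (9.0% − 13.4%) / 9.5% = -0.463
Highest: Kestrel (-0.463).

Kestrel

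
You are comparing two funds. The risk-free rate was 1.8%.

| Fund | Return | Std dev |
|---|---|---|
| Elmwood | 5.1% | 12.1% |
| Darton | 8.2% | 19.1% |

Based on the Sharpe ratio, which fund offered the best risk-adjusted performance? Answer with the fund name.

Elmwood: Sharpe ratio = (5.1% − 1.8%) / 12.1% = 0.273
Darton: Sharpe ratio = (8.2% − 1.8%) / 19.1% = 0.335
Highest: Darton (0.335).

Darton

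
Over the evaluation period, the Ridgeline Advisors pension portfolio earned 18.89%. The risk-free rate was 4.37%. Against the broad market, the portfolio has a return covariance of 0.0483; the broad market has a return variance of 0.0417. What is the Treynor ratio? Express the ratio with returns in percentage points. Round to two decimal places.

12.54

β = Cov / Var = 0.0483 / 0.0417 = 1.1583
Treynor = (Rp − Rf) / β = (18.89% − 4.37%) / 1.1583 = 14.52 / 1.1583 = 12.5356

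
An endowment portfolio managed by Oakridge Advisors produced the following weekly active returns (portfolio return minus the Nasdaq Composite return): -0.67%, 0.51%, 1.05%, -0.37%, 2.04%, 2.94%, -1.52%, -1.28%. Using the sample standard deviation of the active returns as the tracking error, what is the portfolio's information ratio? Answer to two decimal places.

μ = (-0.67 + 0.51 + 1.05 − 0.37 + 2.04 + 2.94 − 1.52 − 1.28) / 8 = 2.700 / 8 = 0.3375%
Sample std dev = √[17.7912 / 7] = 1.5942%
IR = μ / tracking error = 0.3375 / 1.5942 = 0.2117

0.21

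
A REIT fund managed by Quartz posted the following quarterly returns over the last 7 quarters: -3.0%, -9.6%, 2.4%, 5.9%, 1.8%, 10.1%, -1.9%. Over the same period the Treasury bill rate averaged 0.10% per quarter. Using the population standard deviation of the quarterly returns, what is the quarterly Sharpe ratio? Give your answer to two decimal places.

0.12

μ = (-3 − 9.6 + 2.4 + 5.9 + 1.8 + 10.1 − 1.9) / 7 = 5.70 / 7 = 0.8143%
Population std dev = √[245.9486 / 7] = 5.9275%
Sharpe = (μ − rf) / σ = (0.8143 − 0.1) / 5.9275 = 0.7143 / 5.9275 = 0.1205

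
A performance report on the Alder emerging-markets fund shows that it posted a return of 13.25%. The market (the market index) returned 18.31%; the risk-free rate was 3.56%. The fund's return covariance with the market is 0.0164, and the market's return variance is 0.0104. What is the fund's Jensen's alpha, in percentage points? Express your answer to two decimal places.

-13.57

β = Cov / Var = 0.0164 / 0.0104 = 1.5769
E[R] = Rf + β(Rm − Rf) = 3.56% + 1.5769 × (18.31% − 3.56%) = 26.8193%
α = Rp − E[R] = 13.25% − 26.8193% = -13.5693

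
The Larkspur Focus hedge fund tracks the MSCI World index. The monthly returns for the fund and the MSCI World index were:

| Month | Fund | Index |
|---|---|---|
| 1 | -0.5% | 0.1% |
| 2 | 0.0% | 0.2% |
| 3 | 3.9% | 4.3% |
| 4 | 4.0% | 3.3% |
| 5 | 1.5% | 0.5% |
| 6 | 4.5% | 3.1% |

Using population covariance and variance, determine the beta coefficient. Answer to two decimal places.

r̄p = 2.2333%,  r̄m = 1.9167%
Cov = Σ(rp − r̄p)(rm − r̄m) / 6 = 3.1561
Var(rm) = Σ(rm − r̄m)² / 6 = 2.8747
β = Cov / Var = 3.1561 / 2.8747 = 1.0979

1.10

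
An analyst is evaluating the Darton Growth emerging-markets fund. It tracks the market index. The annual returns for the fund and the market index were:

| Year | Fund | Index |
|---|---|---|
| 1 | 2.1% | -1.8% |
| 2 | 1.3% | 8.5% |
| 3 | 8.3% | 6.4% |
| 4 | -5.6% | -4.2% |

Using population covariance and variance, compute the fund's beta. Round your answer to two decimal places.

0.62

r̄p = 1.5250%,  r̄m = 2.2250%
Cov = Σ(rp − r̄p)(rm − r̄m) / 4 = 17.5844
Var(rm) = Σ(rm − r̄m)² / 4 = 28.5719
β = Cov / Var = 17.5844 / 28.5719 = 0.6154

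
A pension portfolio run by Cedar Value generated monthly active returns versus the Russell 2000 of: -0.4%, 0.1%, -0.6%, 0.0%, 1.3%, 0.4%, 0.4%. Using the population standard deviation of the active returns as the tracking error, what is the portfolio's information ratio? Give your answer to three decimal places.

0.297

Mean return r̄ = 1.20 / 7 = 0.1714%
Σ(r − r̄)² = 2.3343; population σ = √(2.3343/7) = 0.5775%
IR = r̄ / tracking error = 0.1714 / 0.5775 = 0.2968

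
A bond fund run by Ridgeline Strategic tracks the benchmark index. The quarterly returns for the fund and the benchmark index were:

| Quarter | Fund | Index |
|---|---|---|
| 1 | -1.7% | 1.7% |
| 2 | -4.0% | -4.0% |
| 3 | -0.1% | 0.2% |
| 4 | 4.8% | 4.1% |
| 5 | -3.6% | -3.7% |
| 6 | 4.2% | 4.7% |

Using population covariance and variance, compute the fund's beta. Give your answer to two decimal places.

r̄p = -0.0667%,  r̄m = 0.5000%
Cov = Σ(rp − r̄p)(rm − r̄m) / 6 = 11.0050
Var(rm) = Σ(rm − r̄m)² / 6 = 11.6700
β = Cov / Var = 11.0050 / 11.6700 = 0.9430

0.94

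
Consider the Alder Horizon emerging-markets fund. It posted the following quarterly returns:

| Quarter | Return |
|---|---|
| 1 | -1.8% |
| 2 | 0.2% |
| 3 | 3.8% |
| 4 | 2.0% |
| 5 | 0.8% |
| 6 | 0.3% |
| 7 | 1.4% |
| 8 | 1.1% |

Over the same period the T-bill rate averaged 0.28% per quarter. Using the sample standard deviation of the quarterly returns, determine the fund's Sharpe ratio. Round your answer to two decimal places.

Mean return r̄ = 7.80 / 8 = 0.9750%
Σ(r − r̄)² = (-1.8 − 0.9750)² + (0.2 − 0.9750)² + (3.8 − 0.9750)² + … = 18.0150
σ = √[18.0150 / 7] = 1.6042%
Sharpe = (r̄ − rf) / σ = (0.9750 − 0.28) / 1.6042 = 0.6950 / 1.6042 = 0.4332

0.43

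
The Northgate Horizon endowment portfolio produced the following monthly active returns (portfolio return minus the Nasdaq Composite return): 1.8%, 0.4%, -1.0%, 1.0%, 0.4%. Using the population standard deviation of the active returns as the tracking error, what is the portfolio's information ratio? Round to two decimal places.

r̄ = (1.8 + 0.4 − 1 + 1 + 0.4) / 5 = 0.5200%
Population std dev = √[4.2080 / 5] = 0.9174%
IR = r̄ / tracking error = 0.5200 / 0.9174 = 0.5668

0.57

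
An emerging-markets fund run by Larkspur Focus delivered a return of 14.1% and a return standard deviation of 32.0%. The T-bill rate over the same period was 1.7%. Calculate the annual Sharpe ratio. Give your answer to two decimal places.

0.39

Sharpe = (Rp − Rf) / σp = (14.1% − 1.7%) / 32.0% = 12.40% / 32.0% = 0.3875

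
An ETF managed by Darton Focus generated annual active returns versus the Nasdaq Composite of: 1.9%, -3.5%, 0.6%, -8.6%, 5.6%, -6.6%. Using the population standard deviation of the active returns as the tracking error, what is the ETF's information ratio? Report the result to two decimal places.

-0.36

μ = (1.9 − 3.5 + 0.6 − 8.6 + 5.6 − 6.6) / 6 = -1.7667%
Population std dev = √[146.3733 / 6] = 4.9392%
IR = μ / tracking error = -1.7667 / 4.9392 = -0.3577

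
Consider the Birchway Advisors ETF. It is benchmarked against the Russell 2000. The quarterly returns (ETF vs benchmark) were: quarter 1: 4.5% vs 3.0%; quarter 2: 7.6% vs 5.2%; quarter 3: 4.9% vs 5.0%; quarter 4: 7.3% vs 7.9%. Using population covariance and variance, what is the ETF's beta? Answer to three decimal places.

0.577

r̄p = 6.0750%,  r̄m = 5.2750%
Cov = Σ(rp − r̄p)(rm − r̄m) / 4 = 1.7519
Var(rm) = Σ(rm − r̄m)² / 4 = 3.0369
β = Cov / Var = 1.7519 / 3.0369 = 0.5769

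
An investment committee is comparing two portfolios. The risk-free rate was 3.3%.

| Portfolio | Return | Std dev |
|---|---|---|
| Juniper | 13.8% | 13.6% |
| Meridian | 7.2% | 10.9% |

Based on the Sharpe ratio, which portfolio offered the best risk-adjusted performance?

Juniper

Juniper: Sharpe ratio = (13.8% − 3.3%) / 13.6% = 0.772
Meridian: Sharpe ratio = (7.2% − 3.3%) / 10.9% = 0.358
Highest: Juniper (0.772).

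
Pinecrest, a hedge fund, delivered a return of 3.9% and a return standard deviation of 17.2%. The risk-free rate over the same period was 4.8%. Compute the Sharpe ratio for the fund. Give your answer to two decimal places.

Sharpe = (Rp − Rf) / σp = (3.9% − 4.8%) / 17.2% = -0.90% / 17.2% = -0.0523

-0.05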